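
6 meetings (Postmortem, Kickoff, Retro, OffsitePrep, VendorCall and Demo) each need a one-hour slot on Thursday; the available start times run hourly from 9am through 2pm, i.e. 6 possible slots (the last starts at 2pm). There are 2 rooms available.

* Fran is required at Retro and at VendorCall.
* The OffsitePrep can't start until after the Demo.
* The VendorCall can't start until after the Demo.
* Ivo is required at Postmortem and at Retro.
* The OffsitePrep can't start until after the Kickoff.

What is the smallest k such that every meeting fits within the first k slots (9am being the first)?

3

The precedence chain requires at least 2 distinct slots.
With at most 2 per slot and 6 meetings, at least 3 slots are needed.
3 works (last occupied slot: 11am): for example Retro in 10am, Demo in 9am, Postmortem in 11am, Kickoff in 9am, OffsitePrep in 10am, VendorCall in 11am.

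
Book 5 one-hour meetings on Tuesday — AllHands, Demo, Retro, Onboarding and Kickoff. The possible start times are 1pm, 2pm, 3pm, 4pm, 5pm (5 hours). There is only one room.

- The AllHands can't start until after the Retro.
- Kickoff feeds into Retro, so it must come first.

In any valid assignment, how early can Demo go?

Demo at 1pm is achievable: Demo=1pm; Retro=3pm; Onboarding=5pm; AllHands=4pm; Kickoff=2pm.

1pm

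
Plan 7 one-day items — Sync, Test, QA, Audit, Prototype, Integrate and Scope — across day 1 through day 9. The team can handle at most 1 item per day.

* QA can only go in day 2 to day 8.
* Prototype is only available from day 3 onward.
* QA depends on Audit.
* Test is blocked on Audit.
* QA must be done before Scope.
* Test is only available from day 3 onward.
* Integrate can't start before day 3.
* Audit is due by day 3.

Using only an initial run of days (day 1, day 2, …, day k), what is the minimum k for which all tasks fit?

The precedence chain requires at least 3 distinct days.
With at most 1 per day and 7 tasks, at least 7 days are needed.
7 works (last occupied day: day 7): for example QA -> day 2; Integrate -> day 5; Audit -> day 1; Sync -> day 7; Test -> day 3; Scope -> day 6; Prototype -> day 4.

7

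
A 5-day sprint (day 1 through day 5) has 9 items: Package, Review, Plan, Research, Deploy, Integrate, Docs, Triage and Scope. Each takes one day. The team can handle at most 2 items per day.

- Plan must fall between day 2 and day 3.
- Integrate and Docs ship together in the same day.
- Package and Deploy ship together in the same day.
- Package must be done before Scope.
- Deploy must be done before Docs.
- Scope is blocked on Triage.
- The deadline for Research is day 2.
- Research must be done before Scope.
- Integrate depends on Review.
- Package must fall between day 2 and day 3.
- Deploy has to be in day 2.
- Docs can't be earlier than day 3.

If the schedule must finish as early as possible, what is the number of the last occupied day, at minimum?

The precedence chain requires at least 2 distinct days.
With at most 2 per day and 9 work items, at least 5 days are needed.
Docs can't be placed before day 3, so the schedule must run through at least day 3.
5 works (last occupied day: day 5): for example Docs=day 4; Integrate=day 4; Deploy=day 2; Scope=day 5; Research=day 1; Package=day 2; Review=day 1; Triage=day 3; Plan=day 3.

5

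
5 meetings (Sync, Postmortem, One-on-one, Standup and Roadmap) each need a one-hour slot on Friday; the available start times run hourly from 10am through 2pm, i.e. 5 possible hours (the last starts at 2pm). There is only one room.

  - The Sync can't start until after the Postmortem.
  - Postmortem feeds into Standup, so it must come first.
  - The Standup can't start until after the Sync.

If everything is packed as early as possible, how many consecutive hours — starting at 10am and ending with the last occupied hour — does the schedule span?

The precedence chain requires at least 3 distinct hours.
With at most 1 per hour and 5 meetings, at least 5 hours are needed.
5 works (last occupied hour: 2pm): for example Postmortem in 10am; Roadmap in 2pm; One-on-one in 1pm; Sync in 11am; Standup in 12pm.

5 hours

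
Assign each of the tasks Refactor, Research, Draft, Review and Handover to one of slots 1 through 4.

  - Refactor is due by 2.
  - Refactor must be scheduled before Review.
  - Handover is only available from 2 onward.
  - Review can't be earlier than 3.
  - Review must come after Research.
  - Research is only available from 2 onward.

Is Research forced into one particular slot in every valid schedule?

Research can be 2 (e.g. Refactor -> 1; Review -> 3; Research -> 2; Draft -> 1; Handover -> 2) or 3 (e.g. Refactor=1, Research=3, Handover=2, Draft=1, Review=4).

No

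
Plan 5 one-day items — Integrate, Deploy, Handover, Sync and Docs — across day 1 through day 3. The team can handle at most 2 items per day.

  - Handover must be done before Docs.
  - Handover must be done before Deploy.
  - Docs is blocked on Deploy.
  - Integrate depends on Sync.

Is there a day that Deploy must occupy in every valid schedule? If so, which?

Precedence pushes Deploy to at least day 2; downstream work caps Deploy at day 2.
So Deploy is pinned to day 2.

day 2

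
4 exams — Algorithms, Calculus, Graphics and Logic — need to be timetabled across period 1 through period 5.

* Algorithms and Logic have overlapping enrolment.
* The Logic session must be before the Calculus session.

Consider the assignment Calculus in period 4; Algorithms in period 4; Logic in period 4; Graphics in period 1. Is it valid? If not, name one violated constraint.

Invalid. Algorithms and Logic have overlapping enrolment.

The Logic session must be before the Calculus session — violated.
Algorithms and Logic have overlapping enrolment — violated.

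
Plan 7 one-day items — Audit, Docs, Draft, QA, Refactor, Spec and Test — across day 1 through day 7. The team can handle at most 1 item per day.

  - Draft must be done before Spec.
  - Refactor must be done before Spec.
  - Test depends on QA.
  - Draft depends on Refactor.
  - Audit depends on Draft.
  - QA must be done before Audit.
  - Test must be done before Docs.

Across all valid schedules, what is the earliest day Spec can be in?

Precedence pushes Spec to at least day 3.
Spec at day 3 is achievable: Audit=day 5, Spec=day 3, Refactor=day 1, Docs=day 7, Test=day 6, QA=day 4, Draft=day 2.

day 3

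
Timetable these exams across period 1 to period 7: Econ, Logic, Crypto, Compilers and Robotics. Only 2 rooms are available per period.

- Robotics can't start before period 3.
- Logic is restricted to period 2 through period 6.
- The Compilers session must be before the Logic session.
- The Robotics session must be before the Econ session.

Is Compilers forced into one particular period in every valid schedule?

Compilers can be period 1 (e.g. Robotics -> period 3; Logic -> period 2; Econ -> period 4; Crypto -> period 1; Compilers -> period 1) or period 2 (e.g. Econ=period 4; Logic=period 3; Compilers=period 2; Robotics=period 3; Crypto=period 1).

No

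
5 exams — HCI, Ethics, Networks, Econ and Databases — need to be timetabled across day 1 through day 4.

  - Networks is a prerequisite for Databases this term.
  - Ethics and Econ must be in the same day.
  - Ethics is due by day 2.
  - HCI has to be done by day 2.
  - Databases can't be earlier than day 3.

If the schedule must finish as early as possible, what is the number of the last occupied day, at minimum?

3

The precedence chain requires at least 2 distinct days.
Databases can't be placed before day 3, so the schedule must run through at least day 3.
3 works (last occupied day: day 3): for example Econ -> day 1, Ethics -> day 1, HCI -> day 1, Networks -> day 1, Databases -> day 3.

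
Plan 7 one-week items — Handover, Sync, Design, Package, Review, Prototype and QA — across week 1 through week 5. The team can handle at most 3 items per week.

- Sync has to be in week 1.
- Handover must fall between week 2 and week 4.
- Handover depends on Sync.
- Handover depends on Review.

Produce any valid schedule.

Design in week 1, Sync in week 1, Review in week 1, QA in week 3, Prototype in week 2, Handover in week 2, Package in week 2

Checking: Review(week 1) before Handover(week 2); Sync(week 1) before Handover(week 2); Sync=week 1 in [week 1,week 1]; Handover=week 2 in [week 2,week 4]; max 3 per week (cap 3).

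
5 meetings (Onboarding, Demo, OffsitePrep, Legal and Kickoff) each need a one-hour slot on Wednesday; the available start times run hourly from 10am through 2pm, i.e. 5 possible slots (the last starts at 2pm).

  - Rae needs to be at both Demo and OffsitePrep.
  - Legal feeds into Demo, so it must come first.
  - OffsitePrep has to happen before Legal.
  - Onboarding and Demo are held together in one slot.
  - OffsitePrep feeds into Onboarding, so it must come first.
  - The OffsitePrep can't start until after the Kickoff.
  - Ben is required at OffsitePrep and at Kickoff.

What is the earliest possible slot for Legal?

Precedence pushes Legal to at least 12pm; downstream work caps Legal at 1pm.
Legal at 12pm is achievable: Kickoff=10am; Demo=1pm; OffsitePrep=11am; Onboarding=1pm; Legal=12pm.

12pm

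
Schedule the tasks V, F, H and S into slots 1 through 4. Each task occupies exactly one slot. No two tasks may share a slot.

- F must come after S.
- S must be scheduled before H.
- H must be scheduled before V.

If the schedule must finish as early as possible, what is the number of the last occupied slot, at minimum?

The precedence chain requires at least 3 distinct slots.
With at most 1 per slot and 4 tasks, at least 4 slots are needed.
4 works (last occupied slot: 4): for example H in 2, S in 1, F in 4, V in 3.

slot 4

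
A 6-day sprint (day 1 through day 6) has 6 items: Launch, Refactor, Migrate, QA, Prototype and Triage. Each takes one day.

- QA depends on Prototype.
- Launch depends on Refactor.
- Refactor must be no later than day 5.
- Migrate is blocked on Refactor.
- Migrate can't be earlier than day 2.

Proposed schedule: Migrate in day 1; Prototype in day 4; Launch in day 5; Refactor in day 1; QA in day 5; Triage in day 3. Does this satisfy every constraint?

Migrate is blocked on Refactor — violated.
Launch depends on Refactor — holds.
Migrate can't be earlier than day 2 — violated.
QA depends on Prototype — holds.
Refactor must be no later than day 5 — holds.

No — it violates: Migrate can't be earlier than day 2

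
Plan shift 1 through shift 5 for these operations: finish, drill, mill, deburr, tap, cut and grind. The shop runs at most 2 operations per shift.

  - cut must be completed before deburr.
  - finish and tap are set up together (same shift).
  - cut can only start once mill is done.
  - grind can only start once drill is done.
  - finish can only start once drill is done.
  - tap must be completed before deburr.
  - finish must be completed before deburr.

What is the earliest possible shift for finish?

Precedence pushes finish to at least shift 2; downstream work caps finish at shift 4.
finish at shift 2 is achievable: drill -> shift 1, finish -> shift 2, tap -> shift 2, grind -> shift 3, deburr -> shift 4, cut -> shift 3, mill -> shift 1.

shift 2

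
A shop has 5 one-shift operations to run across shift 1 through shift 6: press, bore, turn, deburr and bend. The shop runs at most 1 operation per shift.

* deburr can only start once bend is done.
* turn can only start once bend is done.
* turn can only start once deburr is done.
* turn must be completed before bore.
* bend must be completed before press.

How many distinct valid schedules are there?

24

Splitting on press: it can be shift 2 (4), shift 3 (5), shift 4 (5), shift 5 (5), shift 6 (5). Listing each branch's schedules as (bore, turn, deburr, bend) by shift number:
press=shift 2: (5,4,3,1) (6,4,3,1) (6,5,3,1) (6,5,4,1) — 4.
press=shift 3: (5,4,2,1) (6,4,2,1) (6,5,2,1) (6,5,4,1) (6,5,4,2) — 5.
press=shift 4: (5,3,2,1) (6,3,2,1) (6,5,2,1) (6,5,3,1) (6,5,3,2) — 5.
press=shift 5: (4,3,2,1) (6,3,2,1) (6,4,2,1) (6,4,3,1) (6,4,3,2) — 5.
press=shift 6: (4,3,2,1) (5,3,2,1) (5,4,2,1) (5,4,3,1) (5,4,3,2) — 5.
Summing: 4 + 5 + 5 + 5 + 5 = 24.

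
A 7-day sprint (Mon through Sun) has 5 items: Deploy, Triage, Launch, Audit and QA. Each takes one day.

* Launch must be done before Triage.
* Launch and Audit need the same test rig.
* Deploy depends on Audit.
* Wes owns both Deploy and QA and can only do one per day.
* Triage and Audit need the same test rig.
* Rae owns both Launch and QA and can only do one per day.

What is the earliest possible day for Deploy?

Precedence pushes Deploy to at least Tue.
Deploy at Tue is achievable: Triage=Wed, Launch=Tue, Deploy=Tue, Audit=Mon, QA=Mon.

Tue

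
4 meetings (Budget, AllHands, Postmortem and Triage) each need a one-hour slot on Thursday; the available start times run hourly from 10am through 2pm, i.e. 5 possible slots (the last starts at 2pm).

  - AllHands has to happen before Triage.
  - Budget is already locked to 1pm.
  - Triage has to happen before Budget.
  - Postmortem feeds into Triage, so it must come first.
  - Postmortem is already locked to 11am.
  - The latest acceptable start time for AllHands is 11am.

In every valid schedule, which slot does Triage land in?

Postmortem is fixed at 11am and must come before Triage, so Triage is at least 12pm.
Budget is fixed at 1pm and must come after Triage, so Triage is at most 12pm.
So Triage must be 12pm.

12pm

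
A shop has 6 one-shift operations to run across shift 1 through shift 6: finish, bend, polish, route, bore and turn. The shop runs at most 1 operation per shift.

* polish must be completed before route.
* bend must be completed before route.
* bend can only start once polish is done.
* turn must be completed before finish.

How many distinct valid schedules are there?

60

Splitting on finish: it can be shift 2 (4), shift 3 (8), shift 4 (12), shift 5 (16), shift 6 (20). Listing each branch's schedules as (bend, polish, route, bore, turn) by shift number:
finish=shift 2: (4,3,5,6,1) (4,3,6,5,1) (5,3,6,4,1) (5,4,6,3,1) — 4.
finish=shift 3: (4,1,5,6,2) (4,1,6,5,2) (4,2,5,6,1) (4,2,6,5,1) (5,1,6,4,2) (5,2,6,4,1) (5,4,6,1,2) (5,4,6,2,1) — 8.
finish=shift 4: (2,1,5,6,3) (2,1,6,5,3) (3,1,5,6,2) (3,1,6,5,2) (3,2,5,6,1) (3,2,6,5,1) (5,1,6,2,3) (5,1,6,3,2) (5,2,6,1,3) (5,2,6,3,1) (5,3,6,1,2) (5,3,6,2,1) — 12.
finish=shift 5: (2,1,3,6,4) (2,1,4,6,3) (2,1,6,3,4) (2,1,6,4,3) (3,1,4,6,2) (3,1,6,2,4) (3,1,6,4,2) (3,2,4,6,1) (3,2,6,1,4) (3,2,6,4,1) (4,1,6,2,3) (4,1,6,3,2) (4,2,6,1,3) (4,2,6,3,1) (4,3,6,1,2) (4,3,6,2,1) — 16.
finish=shift 6: (2,1,3,4,5) (2,1,3,5,4) (2,1,4,3,5) (2,1,4,5,3) (2,1,5,3,4) (2,1,5,4,3) (3,1,4,2,5) (3,1,4,5,2) (3,1,5,2,4) (3,1,5,4,2) (3,2,4,1,5) (3,2,4,5,1) (3,2,5,1,4) (3,2,5,4,1) (4,1,5,2,3) (4,1,5,3,2) (4,2,5,1,3) (4,2,5,3,1) (4,3,5,1,2) (4,3,5,2,1) — 20.
Summing: 4 + 8 + 12 + 16 + 20 = 60.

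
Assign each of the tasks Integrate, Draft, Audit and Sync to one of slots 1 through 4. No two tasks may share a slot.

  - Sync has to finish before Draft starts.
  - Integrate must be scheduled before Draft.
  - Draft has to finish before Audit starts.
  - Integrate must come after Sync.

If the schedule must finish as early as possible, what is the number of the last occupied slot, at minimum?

The precedence chain requires at least 4 distinct slots.
With at most 1 per slot and 4 tasks, at least 4 slots are needed.
4 works (last occupied slot: 4): for example Integrate=2, Sync=1, Audit=4, Draft=3.

4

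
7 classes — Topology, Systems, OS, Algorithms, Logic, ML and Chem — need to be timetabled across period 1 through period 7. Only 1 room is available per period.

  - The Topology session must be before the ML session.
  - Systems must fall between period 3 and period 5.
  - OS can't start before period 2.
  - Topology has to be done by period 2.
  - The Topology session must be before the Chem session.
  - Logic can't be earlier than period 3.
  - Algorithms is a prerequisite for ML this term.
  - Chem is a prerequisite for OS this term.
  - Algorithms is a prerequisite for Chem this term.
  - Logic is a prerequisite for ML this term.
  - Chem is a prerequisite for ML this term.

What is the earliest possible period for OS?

OS is available from period 2; precedence pushes OS to at least period 3.
OS at period 4 is achievable: Systems -> period 5, OS -> period 4, Logic -> period 6, ML -> period 7, Algorithms -> period 2, Topology -> period 1, Chem -> period 3.
Nothing earlier works — the capacity limit rule out every period before period 4.

period 4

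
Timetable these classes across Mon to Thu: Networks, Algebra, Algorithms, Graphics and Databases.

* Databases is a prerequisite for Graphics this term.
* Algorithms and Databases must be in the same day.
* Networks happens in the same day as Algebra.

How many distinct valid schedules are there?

Splitting on Networks: it can be Mon (6), Tue (6), Wed (6), Thu (6). Listing each branch's schedules as (Algebra, Algorithms, Graphics, Databases):
Networks=Mon: (Mon,Mon,Tue,Mon) (Mon,Mon,Wed,Mon) (Mon,Mon,Thu,Mon) (Mon,Tue,Wed,Tue) (Mon,Tue,Thu,Tue) (Mon,Wed,Thu,Wed) — 6.
Networks=Tue: (Tue,Mon,Tue,Mon) (Tue,Mon,Wed,Mon) (Tue,Mon,Thu,Mon) (Tue,Tue,Wed,Tue) (Tue,Tue,Thu,Tue) (Tue,Wed,Thu,Wed) — 6.
Networks=Wed: (Wed,Mon,Tue,Mon) (Wed,Mon,Wed,Mon) (Wed,Mon,Thu,Mon) (Wed,Tue,Wed,Tue) (Wed,Tue,Thu,Tue) (Wed,Wed,Thu,Wed) — 6.
Networks=Thu: (Thu,Mon,Tue,Mon) (Thu,Mon,Wed,Mon) (Thu,Mon,Thu,Mon) (Thu,Tue,Wed,Tue) (Thu,Tue,Thu,Tue) (Thu,Wed,Thu,Wed) — 6.
Summing: 6 + 6 + 6 + 6 = 24.

24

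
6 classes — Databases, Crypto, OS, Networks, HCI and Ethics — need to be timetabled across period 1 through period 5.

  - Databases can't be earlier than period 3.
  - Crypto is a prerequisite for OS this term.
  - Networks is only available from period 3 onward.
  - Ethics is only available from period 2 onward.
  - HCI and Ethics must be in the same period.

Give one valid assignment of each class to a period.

Crypto -> period 1; Databases -> period 3; Ethics -> period 2; Networks -> period 3; HCI -> period 2; OS -> period 2

Checking: Crypto(period 1) before OS(period 2); HCI = Ethics = period 2; Databases=period 3 in [period 3,period 5]; Ethics=period 2 in [period 2,period 5]; Networks=period 3 in [period 3,period 5].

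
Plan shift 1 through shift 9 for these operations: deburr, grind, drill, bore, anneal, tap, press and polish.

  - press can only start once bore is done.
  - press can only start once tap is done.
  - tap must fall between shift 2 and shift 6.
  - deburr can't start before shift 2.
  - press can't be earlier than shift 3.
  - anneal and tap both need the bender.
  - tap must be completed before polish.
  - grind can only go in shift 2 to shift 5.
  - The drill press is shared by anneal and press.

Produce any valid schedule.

press -> shift 3, tap -> shift 2, deburr -> shift 2, drill -> shift 1, anneal -> shift 1, bore -> shift 1, polish -> shift 3, grind -> shift 2

Checking: tap(shift 2) before press(shift 3); tap(shift 2) before polish(shift 3); bore(shift 1) before press(shift 3); anneal(shift 1) != tap(shift 2); anneal(shift 1) != press(shift 3); tap=shift 2 in [shift 2,shift 6]; press=shift 3 in [shift 3,shift 9]; grind=shift 2 in [shift 2,shift 5]; deburr=shift 2 in [shift 2,shift 9].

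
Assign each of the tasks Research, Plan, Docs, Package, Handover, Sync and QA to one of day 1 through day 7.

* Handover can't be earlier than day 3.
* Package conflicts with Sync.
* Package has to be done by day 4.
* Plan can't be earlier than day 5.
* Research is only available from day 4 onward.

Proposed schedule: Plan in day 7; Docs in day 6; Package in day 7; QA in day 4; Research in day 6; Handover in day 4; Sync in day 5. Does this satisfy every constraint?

No — it violates: Package has to be done by day 4

Plan can't be earlier than day 5 — holds.
Research is only available from day 4 onward — holds.
Handover can't be earlier than day 3 — holds.
Package conflicts with Sync — holds.
Package has to be done by day 4 — violated.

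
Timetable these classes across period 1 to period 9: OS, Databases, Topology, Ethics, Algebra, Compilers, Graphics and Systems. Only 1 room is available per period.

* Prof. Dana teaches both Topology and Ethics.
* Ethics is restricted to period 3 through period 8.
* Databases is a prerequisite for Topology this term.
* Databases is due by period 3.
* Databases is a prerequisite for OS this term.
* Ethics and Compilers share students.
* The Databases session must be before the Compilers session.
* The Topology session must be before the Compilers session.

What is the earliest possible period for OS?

period 2

Precedence pushes OS to at least period 2.
OS at period 2 is achievable: Ethics=period 3; Systems=period 8; OS=period 2; Databases=period 1; Compilers=period 5; Topology=period 4; Algebra=period 6; Graphics=period 7.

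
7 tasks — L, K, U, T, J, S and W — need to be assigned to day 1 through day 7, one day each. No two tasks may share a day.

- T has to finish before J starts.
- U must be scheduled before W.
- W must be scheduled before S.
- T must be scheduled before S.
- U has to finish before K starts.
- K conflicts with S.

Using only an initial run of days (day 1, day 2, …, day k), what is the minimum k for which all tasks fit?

The precedence chain requires at least 3 distinct days.
With at most 1 per day and 7 tasks, at least 7 days are needed.
7 works (last occupied day: day 7): for example J=day 6, T=day 2, W=day 3, K=day 5, L=day 7, U=day 1, S=day 4.

7 days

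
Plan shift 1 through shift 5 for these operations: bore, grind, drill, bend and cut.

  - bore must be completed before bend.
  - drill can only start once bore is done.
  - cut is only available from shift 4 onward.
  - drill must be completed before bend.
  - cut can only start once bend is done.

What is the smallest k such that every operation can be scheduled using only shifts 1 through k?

4

The precedence chain requires at least 4 distinct shifts.
4 works (last occupied shift: shift 4): for example bore -> shift 1; cut -> shift 4; drill -> shift 2; grind -> shift 1; bend -> shift 3.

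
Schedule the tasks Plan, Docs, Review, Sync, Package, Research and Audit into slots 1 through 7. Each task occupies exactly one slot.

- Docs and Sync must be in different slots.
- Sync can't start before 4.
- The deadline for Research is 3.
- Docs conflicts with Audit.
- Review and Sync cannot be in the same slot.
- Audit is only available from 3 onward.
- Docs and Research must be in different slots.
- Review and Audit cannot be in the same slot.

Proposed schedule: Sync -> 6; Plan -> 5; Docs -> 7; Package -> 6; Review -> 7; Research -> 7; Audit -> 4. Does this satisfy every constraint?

Docs and Sync must be in different slots — holds.
Review and Audit cannot be in the same slot — holds.
Docs conflicts with Audit — holds.
The deadline for Research is 3 — violated.
Audit is only available from 3 onward — holds.
Docs and Research must be in different slots — violated.
Sync can't start before 4 — holds.
Review and Sync cannot be in the same slot — holds.

No — it violates: The deadline for Research is 3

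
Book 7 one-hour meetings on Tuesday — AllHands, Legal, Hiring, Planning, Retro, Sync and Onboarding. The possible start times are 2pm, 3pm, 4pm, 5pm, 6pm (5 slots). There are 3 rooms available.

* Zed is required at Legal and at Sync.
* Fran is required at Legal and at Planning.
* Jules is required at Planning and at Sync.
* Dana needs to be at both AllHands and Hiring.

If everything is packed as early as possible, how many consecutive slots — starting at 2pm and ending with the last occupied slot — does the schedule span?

With at most 3 per slot and 7 meetings, at least 3 slots are needed.
3 works (last occupied slot: 4pm): for example Planning in 3pm; Onboarding in 3pm; AllHands in 2pm; Retro in 2pm; Sync in 4pm; Legal in 2pm; Hiring in 3pm.

3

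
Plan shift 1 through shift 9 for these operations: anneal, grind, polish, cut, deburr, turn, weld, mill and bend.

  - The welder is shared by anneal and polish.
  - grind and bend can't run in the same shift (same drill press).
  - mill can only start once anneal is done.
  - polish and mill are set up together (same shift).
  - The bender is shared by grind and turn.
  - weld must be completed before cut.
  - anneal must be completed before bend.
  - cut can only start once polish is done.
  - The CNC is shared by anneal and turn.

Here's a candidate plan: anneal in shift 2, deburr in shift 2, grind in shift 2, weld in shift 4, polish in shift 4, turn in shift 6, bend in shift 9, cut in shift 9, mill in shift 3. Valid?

No. polish and mill are set up together (same shift) is not satisfied.

mill can only start once anneal is done — holds.
anneal must be completed before bend — holds.
The welder is shared by anneal and polish — holds.
The bender is shared by grind and turn — holds.
polish and mill are set up together (same shift) — violated.
The CNC is shared by anneal and turn — holds.
cut can only start once polish is done — holds.
grind and bend can't run in the same shift (same drill press) — holds.
weld must be completed before cut — holds.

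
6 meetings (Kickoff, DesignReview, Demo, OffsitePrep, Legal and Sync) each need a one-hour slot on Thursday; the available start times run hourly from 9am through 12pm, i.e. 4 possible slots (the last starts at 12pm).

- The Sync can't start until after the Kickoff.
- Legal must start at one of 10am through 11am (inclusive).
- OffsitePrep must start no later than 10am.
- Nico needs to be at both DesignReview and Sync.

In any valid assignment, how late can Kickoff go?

11am

Downstream work caps Kickoff at 11am.
Kickoff at 11am is achievable: Sync in 12pm; Kickoff in 11am; Legal in 10am; Demo in 9am; OffsitePrep in 9am; DesignReview in 9am.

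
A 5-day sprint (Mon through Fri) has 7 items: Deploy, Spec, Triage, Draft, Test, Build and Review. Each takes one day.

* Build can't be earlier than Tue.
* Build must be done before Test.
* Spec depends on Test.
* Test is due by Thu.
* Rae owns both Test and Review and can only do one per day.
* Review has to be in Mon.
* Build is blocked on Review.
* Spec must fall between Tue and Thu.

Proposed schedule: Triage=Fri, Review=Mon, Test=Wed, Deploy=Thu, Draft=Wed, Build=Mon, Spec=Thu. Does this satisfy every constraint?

Build is blocked on Review — violated.
Spec must fall between Tue and Thu — holds.
Build must be done before Test — holds.
Spec depends on Test — holds.
Test is due by Thu — holds.
Rae owns both Test and Review and can only do one per day — holds.
Review has to be in Mon — holds.
Build can't be earlier than Tue — violated.

No — it violates: Build can't be earlier than Tue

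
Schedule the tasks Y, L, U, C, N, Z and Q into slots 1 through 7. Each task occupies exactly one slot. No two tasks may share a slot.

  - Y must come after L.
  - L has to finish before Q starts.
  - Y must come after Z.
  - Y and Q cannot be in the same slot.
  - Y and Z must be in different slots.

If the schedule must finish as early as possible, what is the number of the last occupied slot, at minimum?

slot 7

The precedence chain requires at least 2 distinct slots.
With at most 1 per slot and 7 tasks, at least 7 slots are needed.
7 works (last occupied slot: 7): for example L in 1; Y in 3; Z in 2; Q in 4; N in 7; C in 6; U in 5.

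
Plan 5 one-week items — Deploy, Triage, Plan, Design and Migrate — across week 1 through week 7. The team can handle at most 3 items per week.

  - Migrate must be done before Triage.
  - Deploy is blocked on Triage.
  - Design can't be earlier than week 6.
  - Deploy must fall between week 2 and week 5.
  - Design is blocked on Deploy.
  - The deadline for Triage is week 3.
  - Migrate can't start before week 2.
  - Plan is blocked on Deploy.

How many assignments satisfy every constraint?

Splitting on Deploy: it can be week 4 (6), week 5 (4). Listing each branch's schedules as (Triage, Plan, Design, Migrate) by week number:
Deploy=week 4: (3,5,6,2) (3,5,7,2) (3,6,6,2) (3,6,7,2) (3,7,6,2) (3,7,7,2) — 6.
Deploy=week 5: (3,6,6,2) (3,6,7,2) (3,7,6,2) (3,7,7,2) — 4.
Summing: 6 + 4 = 10.

10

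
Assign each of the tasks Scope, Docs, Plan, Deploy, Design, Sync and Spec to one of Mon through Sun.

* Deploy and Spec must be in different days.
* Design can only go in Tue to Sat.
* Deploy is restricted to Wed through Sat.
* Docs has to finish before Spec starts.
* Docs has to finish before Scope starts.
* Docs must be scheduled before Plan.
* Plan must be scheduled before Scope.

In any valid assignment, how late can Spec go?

Precedence pushes Spec to at least Tue.
Spec at Sun is achievable: Deploy=Wed; Sync=Mon; Design=Tue; Scope=Wed; Docs=Mon; Spec=Sun; Plan=Tue.

Sun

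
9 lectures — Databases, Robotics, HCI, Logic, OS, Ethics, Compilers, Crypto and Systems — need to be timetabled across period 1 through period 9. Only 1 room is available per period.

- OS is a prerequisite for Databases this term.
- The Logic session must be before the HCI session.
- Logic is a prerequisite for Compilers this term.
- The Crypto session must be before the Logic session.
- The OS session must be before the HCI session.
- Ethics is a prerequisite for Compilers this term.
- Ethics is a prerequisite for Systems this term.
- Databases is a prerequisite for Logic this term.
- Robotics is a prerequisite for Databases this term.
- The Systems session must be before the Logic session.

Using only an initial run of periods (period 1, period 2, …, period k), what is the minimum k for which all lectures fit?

The precedence chain requires at least 4 distinct periods.
With at most 1 per period and 9 lectures, at least 9 periods are needed.
9 works (last occupied period: period 9): for example Ethics=period 4, Compilers=period 9, Systems=period 5, Logic=period 7, Robotics=period 2, Crypto=period 6, Databases=period 3, HCI=period 8, OS=period 1.

9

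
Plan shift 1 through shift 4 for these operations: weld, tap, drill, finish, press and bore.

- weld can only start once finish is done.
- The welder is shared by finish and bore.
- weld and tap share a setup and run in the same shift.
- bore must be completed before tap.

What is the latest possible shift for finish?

shift 3

Downstream work caps finish at shift 3.
finish at shift 3 is achievable: drill -> shift 1; weld -> shift 4; press -> shift 1; finish -> shift 3; tap -> shift 4; bore -> shift 1.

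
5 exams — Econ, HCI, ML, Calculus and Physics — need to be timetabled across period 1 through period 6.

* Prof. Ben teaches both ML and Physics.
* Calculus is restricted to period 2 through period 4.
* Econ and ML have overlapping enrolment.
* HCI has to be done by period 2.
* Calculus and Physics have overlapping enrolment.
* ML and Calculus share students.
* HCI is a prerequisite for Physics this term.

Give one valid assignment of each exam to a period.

ML in period 4, Calculus in period 2, Physics in period 3, Econ in period 1, HCI in period 1

Checking: HCI(period 1) before Physics(period 3); Calculus(period 2) != Physics(period 3); ML(period 4) != Calculus(period 2); ML(period 4) != Physics(period 3); Econ(period 1) != ML(period 4); Calculus=period 2 in [period 2,period 4]; HCI=period 1 in [period 1,period 2].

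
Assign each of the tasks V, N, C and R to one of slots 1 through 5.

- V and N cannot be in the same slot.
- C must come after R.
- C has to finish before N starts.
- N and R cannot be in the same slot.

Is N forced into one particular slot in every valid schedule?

N can be 3 (e.g. N=3; C=2; R=1; V=1) or 4 (e.g. R -> 1; V -> 1; C -> 2; N -> 4).

No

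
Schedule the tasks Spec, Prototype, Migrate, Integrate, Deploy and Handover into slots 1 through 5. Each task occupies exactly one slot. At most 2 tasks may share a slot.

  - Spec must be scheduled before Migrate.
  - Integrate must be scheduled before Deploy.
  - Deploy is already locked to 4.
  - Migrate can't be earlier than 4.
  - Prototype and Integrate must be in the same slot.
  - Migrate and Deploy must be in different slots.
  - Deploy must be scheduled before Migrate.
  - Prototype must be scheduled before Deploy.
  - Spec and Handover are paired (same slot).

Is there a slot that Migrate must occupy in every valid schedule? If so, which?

5

Migrate's window is 4–5.
Deploy is fixed at 4, and Migrate can't share a slot with Deploy.
So Migrate must be 5.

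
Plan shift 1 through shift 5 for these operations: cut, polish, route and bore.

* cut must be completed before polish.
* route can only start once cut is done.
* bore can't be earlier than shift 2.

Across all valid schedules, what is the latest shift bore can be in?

shift 5

Bore is available from shift 2.
bore at shift 5 is achievable: cut=shift 1; polish=shift 2; route=shift 2; bore=shift 5.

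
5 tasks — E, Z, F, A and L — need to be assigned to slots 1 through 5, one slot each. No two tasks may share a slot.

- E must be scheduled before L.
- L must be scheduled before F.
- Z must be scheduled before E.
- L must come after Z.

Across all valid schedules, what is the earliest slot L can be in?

Precedence pushes L to at least 3; downstream work caps L at 4.
L at 3 is achievable: E=2; Z=1; A=5; F=4; L=3.

3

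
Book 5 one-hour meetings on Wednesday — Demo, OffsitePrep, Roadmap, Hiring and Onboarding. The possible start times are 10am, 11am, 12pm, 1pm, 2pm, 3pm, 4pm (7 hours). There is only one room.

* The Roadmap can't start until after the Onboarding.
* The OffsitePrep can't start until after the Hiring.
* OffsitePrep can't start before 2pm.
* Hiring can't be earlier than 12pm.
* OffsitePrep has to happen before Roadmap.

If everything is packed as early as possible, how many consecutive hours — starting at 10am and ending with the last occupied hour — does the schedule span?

The precedence chain requires at least 3 distinct hours.
With at most 1 per hour and 5 meetings, at least 5 hours are needed.
Propagating the time windows through the other constraints, Roadmap can't land before 3pm — that is hour 6 counting from 10am — so the schedule must run through at least 6 hours.
6 works (last occupied hour: 3pm): for example Hiring -> 12pm, Demo -> 11am, OffsitePrep -> 2pm, Roadmap -> 3pm, Onboarding -> 10am.

6 hours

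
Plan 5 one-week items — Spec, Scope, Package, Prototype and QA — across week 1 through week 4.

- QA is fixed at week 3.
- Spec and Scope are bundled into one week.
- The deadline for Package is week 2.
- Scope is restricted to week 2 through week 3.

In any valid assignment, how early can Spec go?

Spec must be in the same week as Scope, which can't be before week 2, so Spec is at least week 2; Spec must be in the same week as Scope, which can't be after week 3, so Spec is at most week 3.
Spec at week 2 is achievable: Spec in week 2; Package in week 1; Prototype in week 1; QA in week 3; Scope in week 2.

week 2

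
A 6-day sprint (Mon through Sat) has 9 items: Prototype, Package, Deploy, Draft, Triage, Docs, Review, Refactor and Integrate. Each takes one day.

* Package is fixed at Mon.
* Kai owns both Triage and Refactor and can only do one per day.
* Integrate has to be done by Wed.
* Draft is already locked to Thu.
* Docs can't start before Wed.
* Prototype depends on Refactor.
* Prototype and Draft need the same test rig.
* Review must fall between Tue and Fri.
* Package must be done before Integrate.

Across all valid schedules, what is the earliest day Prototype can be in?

Precedence pushes Prototype to at least Tue.
Prototype at Tue is achievable: Deploy -> Mon, Docs -> Wed, Prototype -> Tue, Package -> Mon, Review -> Tue, Triage -> Tue, Refactor -> Mon, Integrate -> Tue, Draft -> Thu.

Tue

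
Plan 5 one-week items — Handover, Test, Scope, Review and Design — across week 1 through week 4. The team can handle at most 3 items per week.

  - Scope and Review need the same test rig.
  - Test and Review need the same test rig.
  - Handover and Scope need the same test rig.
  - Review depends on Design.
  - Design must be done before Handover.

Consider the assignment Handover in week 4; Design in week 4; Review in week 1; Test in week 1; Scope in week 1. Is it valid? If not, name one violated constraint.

Test and Review need the same test rig — violated.
Design must be done before Handover — violated.
The team can handle at most 3 items per week — holds.
Review depends on Design — violated.
Handover and Scope need the same test rig — holds.
Scope and Review need the same test rig — violated.

No — it violates: Review depends on Design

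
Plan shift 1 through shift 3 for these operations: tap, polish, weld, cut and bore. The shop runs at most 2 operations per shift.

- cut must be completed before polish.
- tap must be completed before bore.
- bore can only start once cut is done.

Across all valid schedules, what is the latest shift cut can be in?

Downstream work caps cut at shift 2.
cut at shift 2 is achievable: tap in shift 1; polish in shift 3; weld in shift 1; bore in shift 3; cut in shift 2.

shift 2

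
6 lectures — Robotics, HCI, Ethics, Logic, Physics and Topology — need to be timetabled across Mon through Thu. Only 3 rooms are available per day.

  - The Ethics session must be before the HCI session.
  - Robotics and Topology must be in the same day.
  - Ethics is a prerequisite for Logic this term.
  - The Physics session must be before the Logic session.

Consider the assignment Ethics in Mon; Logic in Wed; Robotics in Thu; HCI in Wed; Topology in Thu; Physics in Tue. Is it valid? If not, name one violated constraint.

The Ethics session must be before the HCI session — holds.
Robotics and Topology must be in the same day — holds.
Ethics is a prerequisite for Logic this term — holds.
Only 3 rooms are available per day — holds.
The Physics session must be before the Logic session — holds.

Yes, all constraints hold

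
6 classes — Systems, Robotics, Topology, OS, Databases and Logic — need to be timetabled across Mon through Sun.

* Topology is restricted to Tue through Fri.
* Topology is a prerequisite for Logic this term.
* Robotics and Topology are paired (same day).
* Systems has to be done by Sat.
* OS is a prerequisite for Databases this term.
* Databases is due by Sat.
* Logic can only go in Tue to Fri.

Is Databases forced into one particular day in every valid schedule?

No

Databases can be Tue (e.g. OS=Mon, Robotics=Tue, Databases=Tue, Logic=Wed, Topology=Tue, Systems=Mon) or Wed (e.g. Robotics=Tue, Databases=Wed, Topology=Tue, Logic=Wed, OS=Mon, Systems=Mon).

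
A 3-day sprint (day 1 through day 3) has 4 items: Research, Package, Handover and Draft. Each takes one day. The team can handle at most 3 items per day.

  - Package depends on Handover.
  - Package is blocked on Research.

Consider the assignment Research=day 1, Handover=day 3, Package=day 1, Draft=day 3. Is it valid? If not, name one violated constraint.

No — it violates: Package depends on Handover

Package depends on Handover — violated.
The team can handle at most 3 items per day — holds.
Package is blocked on Research — violated.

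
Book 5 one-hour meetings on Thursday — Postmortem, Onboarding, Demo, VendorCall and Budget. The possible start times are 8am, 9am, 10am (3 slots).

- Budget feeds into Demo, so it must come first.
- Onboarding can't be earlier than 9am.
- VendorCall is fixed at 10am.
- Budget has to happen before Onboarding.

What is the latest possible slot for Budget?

Downstream work caps Budget at 9am.
Budget at 9am is achievable: VendorCall=10am; Budget=9am; Demo=10am; Onboarding=10am; Postmortem=8am.

9am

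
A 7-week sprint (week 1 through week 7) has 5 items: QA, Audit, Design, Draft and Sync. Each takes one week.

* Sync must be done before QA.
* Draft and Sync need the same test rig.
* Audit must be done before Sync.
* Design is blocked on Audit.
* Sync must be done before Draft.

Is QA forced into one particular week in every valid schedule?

QA can be week 3 (e.g. Audit=week 1; Sync=week 2; QA=week 3; Design=week 2; Draft=week 3) or week 4 (e.g. Design=week 2; QA=week 4; Draft=week 3; Audit=week 1; Sync=week 2).

No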